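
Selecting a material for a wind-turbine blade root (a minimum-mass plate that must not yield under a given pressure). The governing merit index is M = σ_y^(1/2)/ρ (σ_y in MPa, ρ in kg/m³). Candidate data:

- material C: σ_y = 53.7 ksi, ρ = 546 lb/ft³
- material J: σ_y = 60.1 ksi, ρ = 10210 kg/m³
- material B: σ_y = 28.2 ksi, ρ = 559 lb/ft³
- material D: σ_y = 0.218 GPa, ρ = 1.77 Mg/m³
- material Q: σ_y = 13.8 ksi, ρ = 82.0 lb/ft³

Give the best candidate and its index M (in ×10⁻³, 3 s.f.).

Convert each candidate to consistent units, then evaluate M:
  material C: σ_y = 370.2 MPa, ρ = 8746 kg/m³
  material J: σ_y = 414.4 MPa, ρ = 10210 kg/m³
  material B: σ_y = 194.4 MPa, ρ = 8954 kg/m³
  material D: σ_y = 218.0 MPa, ρ = 1770 kg/m³
  material Q: σ_y = 95.15 MPa, ρ = 1314 kg/m³
  material D: M = 8.34×10⁻³
  material Q: M = 7.43×10⁻³
  material C: M = 2.20×10⁻³
  material J: M = 1.99×10⁻³
  material B: M = 1.56×10⁻³
Material D has the largest M.

material D, M = 8.34×10⁻³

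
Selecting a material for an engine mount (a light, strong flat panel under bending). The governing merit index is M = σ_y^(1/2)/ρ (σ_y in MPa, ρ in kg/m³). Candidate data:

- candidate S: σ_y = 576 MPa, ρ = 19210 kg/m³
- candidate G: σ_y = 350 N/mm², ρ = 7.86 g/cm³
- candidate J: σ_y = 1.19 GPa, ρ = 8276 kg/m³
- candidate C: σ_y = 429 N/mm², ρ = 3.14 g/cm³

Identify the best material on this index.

Putting every candidate on a common basis:
  candidate S: σ_y = 576.0 MPa, ρ = 19210 kg/m³
  candidate G: σ_y = 350.0 MPa, ρ = 7860 kg/m³
  candidate J: σ_y = 1190 MPa, ρ = 8276 kg/m³
  candidate C: σ_y = 429.0 MPa, ρ = 3140 kg/m³
  candidate C: M = 6.60×10⁻³
  candidate J: M = 4.17×10⁻³
  candidate G: M = 2.38×10⁻³
  candidate S: M = 1.25×10⁻³
Candidate C has the largest M.

candidate C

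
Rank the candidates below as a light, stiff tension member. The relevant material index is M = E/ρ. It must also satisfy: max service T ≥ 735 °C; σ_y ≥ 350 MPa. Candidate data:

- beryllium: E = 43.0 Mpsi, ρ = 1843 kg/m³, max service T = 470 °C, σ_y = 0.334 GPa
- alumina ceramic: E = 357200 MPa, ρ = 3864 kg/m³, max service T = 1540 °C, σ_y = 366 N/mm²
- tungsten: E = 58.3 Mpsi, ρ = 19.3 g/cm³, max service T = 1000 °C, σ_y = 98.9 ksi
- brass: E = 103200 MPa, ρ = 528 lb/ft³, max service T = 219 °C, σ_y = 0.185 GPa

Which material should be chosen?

alumina ceramic

Screen on constraints: max service T ≥ 735 °C; σ_y ≥ 350 MPa. Survivors: alumina ceramic, tungsten.
After converting to SI:
  alumina ceramic: E = 357.2 GPa, ρ = 3864 kg/m³
  tungsten: E = 402.0 GPa, ρ = 19300 kg/m³
  alumina ceramic: M = 92.4 MN·m/kg
  tungsten: M = 20.8 MN·m/kg
Highest index: alumina ceramic.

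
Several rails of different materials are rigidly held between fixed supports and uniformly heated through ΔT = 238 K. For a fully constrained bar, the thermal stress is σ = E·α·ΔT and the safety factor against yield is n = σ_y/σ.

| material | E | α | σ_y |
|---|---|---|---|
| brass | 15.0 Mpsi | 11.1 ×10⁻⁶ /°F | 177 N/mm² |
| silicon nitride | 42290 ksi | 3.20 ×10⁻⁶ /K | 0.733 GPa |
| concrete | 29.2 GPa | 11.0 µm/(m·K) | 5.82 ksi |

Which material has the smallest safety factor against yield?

brass

With everything in SI (GPa, ×10⁻⁶/K, MPa):
  brass: E = 103.4, α = 20.0, σ_y = 177.0 → σ = 492 MPa, n = 0.360
  silicon nitride: E = 291.6, α = 3.20, σ_y = 733.0 → σ = 222 MPa, n = 3.30
  concrete: E = 29.20, α = 11.0, σ_y = 40.13 → σ = 76.4 MPa, n = 0.525
Smallest n: brass with n = 0.360.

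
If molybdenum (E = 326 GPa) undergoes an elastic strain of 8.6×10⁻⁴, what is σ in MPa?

280 MPa

σ = E·ε = 326000 MPa × 8.6×10⁻⁴ = 280 MPa.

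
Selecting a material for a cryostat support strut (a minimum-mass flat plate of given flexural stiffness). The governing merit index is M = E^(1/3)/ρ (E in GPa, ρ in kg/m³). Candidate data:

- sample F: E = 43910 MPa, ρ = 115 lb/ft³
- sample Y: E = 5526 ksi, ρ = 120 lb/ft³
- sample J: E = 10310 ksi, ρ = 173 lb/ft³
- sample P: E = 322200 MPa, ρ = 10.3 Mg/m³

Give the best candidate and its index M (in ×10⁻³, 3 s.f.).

sample F, M = 1.92×10⁻³

Normalizing units and computing the index:
  sample F: E = 43.91 GPa, ρ = 1842 kg/m³
  sample Y: E = 38.10 GPa, ρ = 1922 kg/m³
  sample J: E = 71.08 GPa, ρ = 2771 kg/m³
  sample P: E = 322.2 GPa, ρ = 10300 kg/m³
  sample F: M = 1.92×10⁻³
  sample Y: M = 1.75×10⁻³
  sample J: M = 1.49×10⁻³
  sample P: M = 0.666×10⁻³
Sample F ranks first.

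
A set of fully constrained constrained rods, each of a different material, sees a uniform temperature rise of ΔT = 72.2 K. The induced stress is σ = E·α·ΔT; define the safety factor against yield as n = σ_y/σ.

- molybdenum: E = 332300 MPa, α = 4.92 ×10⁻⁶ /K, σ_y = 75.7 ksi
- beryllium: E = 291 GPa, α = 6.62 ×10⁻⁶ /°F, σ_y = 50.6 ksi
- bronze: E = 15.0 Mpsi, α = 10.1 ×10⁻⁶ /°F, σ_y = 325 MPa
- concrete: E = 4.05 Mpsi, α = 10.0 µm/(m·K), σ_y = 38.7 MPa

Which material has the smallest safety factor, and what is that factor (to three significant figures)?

Per material, after unit conversion:
  molybdenum: E = 332.3, α = 4.92, σ_y = 521.9 → σ = 118 MPa, n = 4.42
  beryllium: E = 291.0, α = 11.9, σ_y = 348.9 → σ = 250 MPa, n = 1.39
  bronze: E = 103.4, α = 18.2, σ_y = 325.0 → σ = 136 MPa, n = 2.39
  concrete: E = 27.92, α = 10.0, σ_y = 38.70 → σ = 20.2 MPa, n = 1.92
The minimum is beryllium at n = 1.39.

beryllium, n = 1.39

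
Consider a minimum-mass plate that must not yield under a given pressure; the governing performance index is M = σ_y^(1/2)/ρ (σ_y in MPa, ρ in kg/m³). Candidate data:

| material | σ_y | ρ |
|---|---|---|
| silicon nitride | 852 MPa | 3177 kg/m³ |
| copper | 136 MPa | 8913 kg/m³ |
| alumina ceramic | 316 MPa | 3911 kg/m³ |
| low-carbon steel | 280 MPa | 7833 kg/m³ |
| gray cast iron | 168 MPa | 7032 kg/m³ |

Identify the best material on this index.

silicon nitride

Per-candidate index values:
  silicon nitride: M = 9.19×10⁻³
  alumina ceramic: M = 4.55×10⁻³
  low-carbon steel: M = 2.14×10⁻³
  gray cast iron: M = 1.84×10⁻³
  copper: M = 1.31×10⁻³
Silicon nitride ranks first.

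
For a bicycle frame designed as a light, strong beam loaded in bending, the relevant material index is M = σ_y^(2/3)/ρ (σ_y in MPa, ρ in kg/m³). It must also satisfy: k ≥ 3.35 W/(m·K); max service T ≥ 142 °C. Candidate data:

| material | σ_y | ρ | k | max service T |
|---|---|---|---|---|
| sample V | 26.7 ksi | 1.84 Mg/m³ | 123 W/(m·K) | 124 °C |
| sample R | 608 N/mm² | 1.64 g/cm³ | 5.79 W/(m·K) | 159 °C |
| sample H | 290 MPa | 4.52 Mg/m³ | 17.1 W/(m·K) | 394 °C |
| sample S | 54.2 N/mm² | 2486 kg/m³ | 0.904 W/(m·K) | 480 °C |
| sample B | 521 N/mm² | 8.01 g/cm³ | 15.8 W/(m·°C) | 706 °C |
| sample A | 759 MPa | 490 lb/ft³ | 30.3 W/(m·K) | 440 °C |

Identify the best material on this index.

sample R

Screen on constraints: k ≥ 3.35 W/(m·K); max service T ≥ 142 °C. Survivors: sample R, sample H, sample B, sample A.
Convert each candidate to consistent units, then evaluate M:
  sample R: σ_y = 608.0 MPa, ρ = 1640 kg/m³
  sample H: σ_y = 290.0 MPa, ρ = 4520 kg/m³
  sample B: σ_y = 521.0 MPa, ρ = 8010 kg/m³
  sample A: σ_y = 759.0 MPa, ρ = 7849 kg/m³
  sample R: M = 43.8×10⁻³
  sample A: M = 10.6×10⁻³
  sample H: M = 9.69×10⁻³
  sample B: M = 8.08×10⁻³
Sample R ranks first.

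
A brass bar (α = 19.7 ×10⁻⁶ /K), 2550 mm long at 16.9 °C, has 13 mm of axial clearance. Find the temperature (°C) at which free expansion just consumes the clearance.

276 °C

α·L₀·ΔT = 13.0 mm ⇒ ΔT = 13.0 / (19.7×10⁻⁶ × 2550.0) = 258.8 K.
T = 16.9 + 258.8 = 275.7 °C.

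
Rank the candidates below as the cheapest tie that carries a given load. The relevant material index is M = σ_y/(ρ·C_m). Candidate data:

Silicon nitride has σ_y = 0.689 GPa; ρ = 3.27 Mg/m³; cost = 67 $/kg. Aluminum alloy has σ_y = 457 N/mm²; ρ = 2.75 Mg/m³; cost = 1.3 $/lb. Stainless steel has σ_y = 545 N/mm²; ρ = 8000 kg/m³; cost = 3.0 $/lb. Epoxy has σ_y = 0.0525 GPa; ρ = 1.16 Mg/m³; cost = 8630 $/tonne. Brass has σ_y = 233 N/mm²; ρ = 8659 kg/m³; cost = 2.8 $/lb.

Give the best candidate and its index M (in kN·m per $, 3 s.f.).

aluminum alloy, M = 58.0 kN·m per $

In SI units:
  silicon nitride: σ_y = 689.0 MPa, ρ = 3270 kg/m³, cost = 67.00 $/kg
  aluminum alloy: σ_y = 457.0 MPa, ρ = 2750 kg/m³, cost = 2.866 $/kg
  stainless steel: σ_y = 545.0 MPa, ρ = 8000 kg/m³, cost = 6.614 $/kg
  epoxy: σ_y = 52.50 MPa, ρ = 1160 kg/m³, cost = 8.630 $/kg
  brass: σ_y = 233.0 MPa, ρ = 8659 kg/m³, cost = 6.173 $/kg
  aluminum alloy: M = 58.0 kN·m per $
  stainless steel: M = 10.3 kN·m per $
  epoxy: M = 5.24 kN·m per $
  brass: M = 4.36 kN·m per $
  silicon nitride: M = 3.14 kN·m per $
Aluminum alloy ranks first.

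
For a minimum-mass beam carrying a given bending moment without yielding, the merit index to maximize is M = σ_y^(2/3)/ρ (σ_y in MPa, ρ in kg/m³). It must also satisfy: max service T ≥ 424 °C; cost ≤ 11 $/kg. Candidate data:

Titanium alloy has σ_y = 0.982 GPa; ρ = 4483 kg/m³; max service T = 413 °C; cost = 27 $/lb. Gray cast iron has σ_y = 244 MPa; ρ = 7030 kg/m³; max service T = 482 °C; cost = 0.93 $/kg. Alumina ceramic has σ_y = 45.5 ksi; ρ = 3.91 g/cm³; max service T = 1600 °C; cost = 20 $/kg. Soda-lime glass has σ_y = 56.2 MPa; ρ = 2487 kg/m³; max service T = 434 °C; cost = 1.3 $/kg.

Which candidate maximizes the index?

soda-lime glass

Screen on constraints: max service T ≥ 424 °C; cost ≤ 11 $/kg. Survivors: gray cast iron, soda-lime glass.
Convert each candidate to consistent units, then evaluate M:
  gray cast iron: σ_y = 244.0 MPa, ρ = 7030 kg/m³
  soda-lime glass: σ_y = 56.20 MPa, ρ = 2487 kg/m³
  soda-lime glass: M = 5.90×10⁻³
  gray cast iron: M = 5.55×10⁻³
The maximum is for soda-lime glass.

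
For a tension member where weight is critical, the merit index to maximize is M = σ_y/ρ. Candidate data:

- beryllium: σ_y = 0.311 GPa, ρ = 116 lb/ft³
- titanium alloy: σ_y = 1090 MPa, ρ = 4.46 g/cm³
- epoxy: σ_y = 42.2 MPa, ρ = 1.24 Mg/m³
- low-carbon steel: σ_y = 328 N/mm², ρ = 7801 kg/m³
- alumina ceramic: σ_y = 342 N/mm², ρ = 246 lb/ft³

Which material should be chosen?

Putting every candidate on a common basis:
  beryllium: σ_y = 311.0 MPa, ρ = 1858 kg/m³
  titanium alloy: σ_y = 1090 MPa, ρ = 4460 kg/m³
  epoxy: σ_y = 42.20 MPa, ρ = 1240 kg/m³
  low-carbon steel: σ_y = 328.0 MPa, ρ = 7801 kg/m³
  alumina ceramic: σ_y = 342.0 MPa, ρ = 3941 kg/m³
  titanium alloy: M = 244 kN·m/kg
  beryllium: M = 167 kN·m/kg
  alumina ceramic: M = 86.8 kN·m/kg
  low-carbon steel: M = 42.0 kN·m/kg
  epoxy: M = 34.0 kN·m/kg
Titanium alloy ranks first.

titanium alloy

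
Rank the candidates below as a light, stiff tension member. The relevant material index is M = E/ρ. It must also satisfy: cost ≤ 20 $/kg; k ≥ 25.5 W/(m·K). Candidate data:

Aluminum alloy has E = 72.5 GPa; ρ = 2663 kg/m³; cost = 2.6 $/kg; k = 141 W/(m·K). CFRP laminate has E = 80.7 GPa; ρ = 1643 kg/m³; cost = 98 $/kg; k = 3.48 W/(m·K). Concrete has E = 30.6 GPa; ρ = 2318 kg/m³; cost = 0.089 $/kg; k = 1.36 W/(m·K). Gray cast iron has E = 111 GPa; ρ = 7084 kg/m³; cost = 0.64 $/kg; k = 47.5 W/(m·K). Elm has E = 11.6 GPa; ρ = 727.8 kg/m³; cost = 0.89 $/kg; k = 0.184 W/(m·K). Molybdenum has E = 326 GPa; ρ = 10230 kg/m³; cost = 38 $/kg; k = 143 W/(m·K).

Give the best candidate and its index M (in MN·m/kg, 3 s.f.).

Screen on constraints: cost ≤ 20 $/kg; k ≥ 25.5 W/(m·K). Survivors: aluminum alloy, gray cast iron.
Computing M directly (units already consistent):
  aluminum alloy: M = 27.2 MN·m/kg
  gray cast iron: M = 15.7 MN·m/kg
Highest index: aluminum alloy.

aluminum alloy, M = 27.2 MN·m/kg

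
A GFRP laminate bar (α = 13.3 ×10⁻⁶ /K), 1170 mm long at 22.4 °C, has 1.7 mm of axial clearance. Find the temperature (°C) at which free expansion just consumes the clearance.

132 °C

α·L₀·ΔT = 1.7 mm ⇒ ΔT = 1.7 / (13.3×10⁻⁶ × 1170.0) = 109.2 K.
T = 22.4 + 109.2 = 131.6 °C.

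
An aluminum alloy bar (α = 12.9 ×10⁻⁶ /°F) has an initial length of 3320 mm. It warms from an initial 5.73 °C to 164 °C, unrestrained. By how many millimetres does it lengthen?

12.2 mm

Convert α: 12.9×10⁻⁶/°F × (9/5) = 23.2×10⁻⁶/K.
ΔT = 164 − 5.73 = 158.3 K.
ΔL = α·L₀·ΔT = 23.2×10⁻⁶ × 3320 mm × 158.3 K = 12.2 mm.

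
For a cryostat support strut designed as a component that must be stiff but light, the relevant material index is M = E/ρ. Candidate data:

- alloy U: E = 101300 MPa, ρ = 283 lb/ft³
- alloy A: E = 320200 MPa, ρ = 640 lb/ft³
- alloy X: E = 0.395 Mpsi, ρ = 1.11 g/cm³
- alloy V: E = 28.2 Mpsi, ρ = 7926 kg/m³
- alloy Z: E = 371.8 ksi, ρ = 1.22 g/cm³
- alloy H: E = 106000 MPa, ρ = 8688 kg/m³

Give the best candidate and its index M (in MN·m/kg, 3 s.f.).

Convert each candidate to consistent units, then evaluate M:
  alloy U: E = 101.3 GPa, ρ = 4533 kg/m³
  alloy A: E = 320.2 GPa, ρ = 10250 kg/m³
  alloy X: E = 2.723 GPa, ρ = 1110 kg/m³
  alloy V: E = 194.4 GPa, ρ = 7926 kg/m³
  alloy Z: E = 2.563 GPa, ρ = 1220 kg/m³
  alloy H: E = 106.0 GPa, ρ = 8688 kg/m³
  alloy A: M = 31.2 MN·m/kg
  alloy V: M = 24.5 MN·m/kg
  alloy U: M = 22.3 MN·m/kg
  alloy H: M = 12.2 MN·m/kg
  alloy X: M = 2.45 MN·m/kg
  alloy Z: M = 2.10 MN·m/kg
Alloy A ranks first.

alloy A, M = 31.2 MN·m/kg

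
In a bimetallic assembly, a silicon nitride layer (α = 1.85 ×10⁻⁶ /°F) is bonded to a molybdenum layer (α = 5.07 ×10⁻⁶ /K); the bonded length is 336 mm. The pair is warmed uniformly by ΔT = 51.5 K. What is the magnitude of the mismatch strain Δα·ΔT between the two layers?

8.96×10⁻⁵

silicon nitride: α = 1.85×10⁻⁶/°F × 9/5 = 3.33×10⁻⁶/K.
Δα = |3.33 − 5.07|×10⁻⁶/K = 1.74×10⁻⁶/K.
Mismatch strain = Δα·ΔT = 1.74×10⁻⁶ × 51.5 = 8.96×10⁻⁵.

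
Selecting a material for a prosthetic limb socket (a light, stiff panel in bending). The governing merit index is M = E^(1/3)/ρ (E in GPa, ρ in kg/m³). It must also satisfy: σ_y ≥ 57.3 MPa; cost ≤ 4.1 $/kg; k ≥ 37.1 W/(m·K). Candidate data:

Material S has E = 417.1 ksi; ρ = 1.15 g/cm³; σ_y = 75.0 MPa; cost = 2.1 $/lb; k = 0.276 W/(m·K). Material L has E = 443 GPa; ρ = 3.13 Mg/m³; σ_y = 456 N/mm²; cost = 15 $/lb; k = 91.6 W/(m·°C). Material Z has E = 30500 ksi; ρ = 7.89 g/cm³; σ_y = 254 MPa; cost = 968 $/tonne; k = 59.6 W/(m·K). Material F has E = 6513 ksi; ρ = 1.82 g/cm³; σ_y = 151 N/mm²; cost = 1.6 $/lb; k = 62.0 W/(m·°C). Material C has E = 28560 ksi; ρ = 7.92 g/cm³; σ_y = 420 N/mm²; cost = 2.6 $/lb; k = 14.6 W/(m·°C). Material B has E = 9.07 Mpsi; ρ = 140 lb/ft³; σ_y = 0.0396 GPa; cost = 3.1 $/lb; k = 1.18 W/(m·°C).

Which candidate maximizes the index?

material F

Screen on constraints: σ_y ≥ 57.3 MPa; cost ≤ 4.1 $/kg; k ≥ 37.1 W/(m·K). Survivors: material Z, material F.
After converting to SI:
  material Z: E = 210.3 GPa, ρ = 7890 kg/m³
  material F: E = 44.91 GPa, ρ = 1820 kg/m³
  material F: M = 1.95×10⁻³
  material Z: M = 0.754×10⁻³
The maximum is for material F.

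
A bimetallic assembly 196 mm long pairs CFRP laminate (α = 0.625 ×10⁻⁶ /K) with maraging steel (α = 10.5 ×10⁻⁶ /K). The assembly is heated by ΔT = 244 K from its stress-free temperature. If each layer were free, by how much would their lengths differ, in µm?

Δα = |0.625 − 10.5|×10⁻⁶/K = 9.88×10⁻⁶/K.
ΔL_mismatch = Δα·L·ΔT = 9.88×10⁻⁶ × 196.0 mm × 244.0 K = 472 µm.

472 µm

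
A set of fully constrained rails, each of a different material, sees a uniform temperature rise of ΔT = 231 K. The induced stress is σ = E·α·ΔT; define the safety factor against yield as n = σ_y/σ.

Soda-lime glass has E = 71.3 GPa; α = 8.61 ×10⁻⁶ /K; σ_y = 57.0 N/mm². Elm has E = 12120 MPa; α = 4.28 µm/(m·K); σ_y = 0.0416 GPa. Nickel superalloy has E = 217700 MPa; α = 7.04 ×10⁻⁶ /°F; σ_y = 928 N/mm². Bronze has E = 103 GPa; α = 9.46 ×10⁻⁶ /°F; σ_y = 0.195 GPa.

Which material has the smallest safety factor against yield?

soda-lime glass

With everything in SI (GPa, ×10⁻⁶/K, MPa):
  soda-lime glass: E = 71.30, α = 8.61, σ_y = 57.00 → σ = 142 MPa, n = 0.402
  elm: E = 12.12, α = 4.28, σ_y = 41.60 → σ = 12.0 MPa, n = 3.47
  nickel superalloy: E = 217.7, α = 12.7, σ_y = 928.0 → σ = 637 MPa, n = 1.46
  bronze: E = 103.0, α = 17.0, σ_y = 195.0 → σ = 405 MPa, n = 0.481
Soda-lime glass has the lowest safety factor, n = 0.402.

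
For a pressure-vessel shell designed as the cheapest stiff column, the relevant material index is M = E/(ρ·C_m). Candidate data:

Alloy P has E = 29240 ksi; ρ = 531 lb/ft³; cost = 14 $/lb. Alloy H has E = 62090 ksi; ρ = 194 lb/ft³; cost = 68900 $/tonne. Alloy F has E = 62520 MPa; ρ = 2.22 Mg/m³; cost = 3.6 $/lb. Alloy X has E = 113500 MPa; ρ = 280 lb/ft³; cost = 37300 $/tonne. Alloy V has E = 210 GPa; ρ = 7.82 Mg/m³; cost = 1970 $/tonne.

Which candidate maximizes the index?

alloy V

Normalizing units and computing the index:
  alloy P: E = 201.6 GPa, ρ = 8506 kg/m³, cost = 30.86 $/kg
  alloy H: E = 428.1 GPa, ρ = 3108 kg/m³, cost = 68.90 $/kg
  alloy F: E = 62.52 GPa, ρ = 2220 kg/m³, cost = 7.937 $/kg
  alloy X: E = 113.5 GPa, ρ = 4485 kg/m³, cost = 37.30 $/kg
  alloy V: E = 210.0 GPa, ρ = 7820 kg/m³, cost = 1.970 $/kg
  alloy V: M = 13.6 MN·m per $
  alloy F: M = 3.55 MN·m per $
  alloy H: M = 2.00 MN·m per $
  alloy P: M = 0.768 MN·m per $
  alloy X: M = 0.678 MN·m per $
Alloy V has the largest M.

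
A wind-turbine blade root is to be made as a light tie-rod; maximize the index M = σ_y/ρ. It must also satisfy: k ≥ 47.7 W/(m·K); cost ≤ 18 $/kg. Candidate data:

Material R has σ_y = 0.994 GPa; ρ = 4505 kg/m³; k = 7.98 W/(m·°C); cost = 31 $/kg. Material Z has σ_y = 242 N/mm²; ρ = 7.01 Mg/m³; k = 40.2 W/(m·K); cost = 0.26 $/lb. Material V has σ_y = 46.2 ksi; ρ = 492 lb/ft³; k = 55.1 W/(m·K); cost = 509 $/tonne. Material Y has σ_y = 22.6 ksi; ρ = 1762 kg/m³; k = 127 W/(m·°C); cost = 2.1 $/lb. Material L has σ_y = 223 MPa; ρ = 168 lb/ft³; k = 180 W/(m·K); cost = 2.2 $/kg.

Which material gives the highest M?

Screen on constraints: k ≥ 47.7 W/(m·K); cost ≤ 18 $/kg. Survivors: material V, material Y, material L.
Putting every candidate on a common basis:
  material V: σ_y = 318.5 MPa, ρ = 7881 kg/m³
  material Y: σ_y = 155.8 MPa, ρ = 1762 kg/m³
  material L: σ_y = 223.0 MPa, ρ = 2691 kg/m³
  material Y: M = 88.4 kN·m/kg
  material L: M = 82.9 kN·m/kg
  material V: M = 40.4 kN·m/kg
Material Y has the largest M.

material Y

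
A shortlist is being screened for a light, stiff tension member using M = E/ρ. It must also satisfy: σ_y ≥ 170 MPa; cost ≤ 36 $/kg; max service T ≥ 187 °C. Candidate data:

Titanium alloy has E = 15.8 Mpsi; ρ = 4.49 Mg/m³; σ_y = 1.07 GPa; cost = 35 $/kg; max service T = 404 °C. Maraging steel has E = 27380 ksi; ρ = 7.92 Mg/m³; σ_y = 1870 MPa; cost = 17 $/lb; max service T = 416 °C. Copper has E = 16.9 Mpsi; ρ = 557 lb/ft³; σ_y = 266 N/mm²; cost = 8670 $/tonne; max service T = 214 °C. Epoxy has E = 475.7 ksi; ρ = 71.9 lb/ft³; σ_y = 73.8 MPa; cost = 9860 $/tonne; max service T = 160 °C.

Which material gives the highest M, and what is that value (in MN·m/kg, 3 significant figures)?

Screen on constraints: σ_y ≥ 170 MPa; cost ≤ 36 $/kg; max service T ≥ 187 °C. Survivors: titanium alloy, copper.
After converting to SI:
  titanium alloy: E = 108.9 GPa, ρ = 4490 kg/m³
  copper: E = 116.5 GPa, ρ = 8922 kg/m³
  titanium alloy: M = 24.3 MN·m/kg
  copper: M = 13.1 MN·m/kg
Titanium alloy has the largest M.

titanium alloy, M = 24.3 MN·m/kg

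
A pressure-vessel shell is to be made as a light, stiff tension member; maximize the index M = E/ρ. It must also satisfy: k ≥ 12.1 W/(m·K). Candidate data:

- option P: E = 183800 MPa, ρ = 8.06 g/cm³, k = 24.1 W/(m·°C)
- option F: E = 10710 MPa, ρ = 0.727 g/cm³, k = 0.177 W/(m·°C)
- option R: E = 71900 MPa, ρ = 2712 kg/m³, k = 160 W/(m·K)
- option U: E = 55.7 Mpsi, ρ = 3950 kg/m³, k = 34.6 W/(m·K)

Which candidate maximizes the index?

option U

Screen on constraints: k ≥ 12.1 W/(m·K). Survivors: option P, option R, option U.
After converting to SI:
  option P: E = 183.8 GPa, ρ = 8060 kg/m³
  option R: E = 71.90 GPa, ρ = 2712 kg/m³
  option U: E = 384.0 GPa, ρ = 3950 kg/m³
  option U: M = 97.2 MN·m/kg
  option R: M = 26.5 MN·m/kg
  option P: M = 22.8 MN·m/kg
Option U has the largest M.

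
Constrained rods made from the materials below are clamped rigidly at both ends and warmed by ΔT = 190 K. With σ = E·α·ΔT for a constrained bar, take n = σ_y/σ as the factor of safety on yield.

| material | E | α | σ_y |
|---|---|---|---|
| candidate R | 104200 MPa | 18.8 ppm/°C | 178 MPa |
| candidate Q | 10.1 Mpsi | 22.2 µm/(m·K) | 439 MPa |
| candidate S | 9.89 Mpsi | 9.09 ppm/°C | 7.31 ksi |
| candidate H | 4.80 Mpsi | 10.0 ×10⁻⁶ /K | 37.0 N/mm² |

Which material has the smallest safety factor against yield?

candidate S

Converting E to GPa, α to ×10⁻⁶/K, σ_y to MPa, then σ and n for each:
  candidate R: E = 104.2, α = 18.8, σ_y = 178.0 → σ = 372 MPa, n = 0.478
  candidate Q: E = 69.64, α = 22.2, σ_y = 439.0 → σ = 294 MPa, n = 1.49
  candidate S: E = 68.19, α = 9.09, σ_y = 50.40 → σ = 118 MPa, n = 0.428
  candidate H: E = 33.09, α = 10.0, σ_y = 37.00 → σ = 62.9 MPa, n = 0.588
Candidate S has the lowest safety factor, n = 0.428.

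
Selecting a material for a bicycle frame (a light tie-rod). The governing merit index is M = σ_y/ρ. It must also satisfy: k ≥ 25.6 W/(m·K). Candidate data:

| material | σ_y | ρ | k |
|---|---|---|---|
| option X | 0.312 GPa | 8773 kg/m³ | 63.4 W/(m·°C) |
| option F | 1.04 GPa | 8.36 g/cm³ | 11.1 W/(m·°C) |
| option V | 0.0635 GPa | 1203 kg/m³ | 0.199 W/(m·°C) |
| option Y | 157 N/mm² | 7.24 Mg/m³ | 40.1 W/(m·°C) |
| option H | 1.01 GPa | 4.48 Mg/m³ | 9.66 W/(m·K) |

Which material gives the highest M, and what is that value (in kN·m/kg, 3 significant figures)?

option X, M = 35.6 kN·m/kg

Screen on constraints: k ≥ 25.6 W/(m·K). Survivors: option X, option Y.
In SI units:
  option X: σ_y = 312.0 MPa, ρ = 8773 kg/m³
  option Y: σ_y = 157.0 MPa, ρ = 7240 kg/m³
  option X: M = 35.6 kN·m/kg
  option Y: M = 21.7 kN·m/kg
The maximum is for option X.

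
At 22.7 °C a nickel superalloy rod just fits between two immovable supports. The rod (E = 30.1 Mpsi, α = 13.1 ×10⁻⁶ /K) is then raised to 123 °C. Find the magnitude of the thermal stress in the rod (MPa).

273 MPa

E = 30.1 Mpsi = 207.5 GPa.
ΔT = 100.3 K. Constrained thermal stress σ = E·α·ΔT = 207.5×10³ MPa × 13.1×10⁻⁶ × 100.3 = 273 MPa (compressive).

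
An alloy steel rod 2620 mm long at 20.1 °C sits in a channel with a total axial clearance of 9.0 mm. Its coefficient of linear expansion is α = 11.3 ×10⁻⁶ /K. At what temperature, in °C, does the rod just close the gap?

α·L₀·ΔT = 9.0 mm ⇒ ΔT = 9.0 / (11.3×10⁻⁶ × 2620.0) = 304.0 K.
T = 20.1 + 304.0 = 324.1 °C.

324 °C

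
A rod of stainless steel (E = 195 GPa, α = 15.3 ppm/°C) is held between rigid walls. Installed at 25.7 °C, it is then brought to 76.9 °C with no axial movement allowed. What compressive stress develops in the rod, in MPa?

ΔT = 51.20 K. Constrained thermal stress σ = E·α·ΔT = 195.0×10³ MPa × 15.3×10⁻⁶ × 51.20 = 153 MPa (compressive).

153 MPa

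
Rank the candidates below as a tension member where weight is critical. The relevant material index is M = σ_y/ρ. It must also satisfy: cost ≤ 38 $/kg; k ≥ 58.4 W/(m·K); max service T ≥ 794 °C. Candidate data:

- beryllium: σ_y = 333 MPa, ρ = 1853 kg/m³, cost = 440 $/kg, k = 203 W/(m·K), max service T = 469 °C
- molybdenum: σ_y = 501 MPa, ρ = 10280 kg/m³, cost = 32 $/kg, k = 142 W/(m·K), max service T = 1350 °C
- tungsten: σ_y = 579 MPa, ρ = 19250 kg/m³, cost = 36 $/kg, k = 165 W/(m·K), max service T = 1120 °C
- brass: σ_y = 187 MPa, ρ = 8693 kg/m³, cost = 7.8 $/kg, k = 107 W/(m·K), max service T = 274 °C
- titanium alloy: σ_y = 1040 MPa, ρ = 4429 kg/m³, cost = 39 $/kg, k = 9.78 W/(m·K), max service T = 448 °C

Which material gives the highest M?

molybdenum

Screen on constraints: cost ≤ 38 $/kg; k ≥ 58.4 W/(m·K); max service T ≥ 794 °C. Survivors: molybdenum, tungsten.
Per-candidate index values:
  molybdenum: M = 48.7 kN·m/kg
  tungsten: M = 30.1 kN·m/kg
The maximum is for molybdenum.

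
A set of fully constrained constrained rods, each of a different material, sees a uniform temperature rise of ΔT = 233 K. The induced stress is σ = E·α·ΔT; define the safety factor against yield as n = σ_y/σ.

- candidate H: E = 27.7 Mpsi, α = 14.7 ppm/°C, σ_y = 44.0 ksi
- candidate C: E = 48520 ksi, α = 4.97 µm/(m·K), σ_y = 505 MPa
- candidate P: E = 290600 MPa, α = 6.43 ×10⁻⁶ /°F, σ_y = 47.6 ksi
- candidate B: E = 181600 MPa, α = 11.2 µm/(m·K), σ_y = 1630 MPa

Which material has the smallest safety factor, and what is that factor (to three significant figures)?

With everything in SI (GPa, ×10⁻⁶/K, MPa):
  candidate H: E = 191.0, α = 14.7, σ_y = 303.4 → σ = 654 MPa, n = 0.464
  candidate C: E = 334.5, α = 4.97, σ_y = 505.0 → σ = 387 MPa, n = 1.30
  candidate P: E = 290.6, α = 11.6, σ_y = 328.2 → σ = 784 MPa, n = 0.419
  candidate B: E = 181.6, α = 11.2, σ_y = 1630 → σ = 474 MPa, n = 3.44
Smallest n: candidate P with n = 0.419.

candidate P, n = 0.419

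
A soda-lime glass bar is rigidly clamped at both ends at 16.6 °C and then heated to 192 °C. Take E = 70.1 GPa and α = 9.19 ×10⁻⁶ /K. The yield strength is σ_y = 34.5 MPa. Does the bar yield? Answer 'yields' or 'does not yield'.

ΔT = 175.4 K. Constrained thermal stress σ = E·α·ΔT = 70.10×10³ MPa × 9.19×10⁻⁶ × 175.4 = 113 MPa (compressive).
Compare to σ_y = 34.5 MPa: σ ≥ σ_y, so it yields.

yields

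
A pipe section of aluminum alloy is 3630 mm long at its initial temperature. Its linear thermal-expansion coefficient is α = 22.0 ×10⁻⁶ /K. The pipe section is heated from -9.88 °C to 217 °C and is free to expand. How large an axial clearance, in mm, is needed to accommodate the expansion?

18.1 mm

ΔT = 217 − (-9.88) = 226.9 K.
ΔL = α·L₀·ΔT = 22.0×10⁻⁶ × 3630 mm × 226.9 K = 18.1 mm.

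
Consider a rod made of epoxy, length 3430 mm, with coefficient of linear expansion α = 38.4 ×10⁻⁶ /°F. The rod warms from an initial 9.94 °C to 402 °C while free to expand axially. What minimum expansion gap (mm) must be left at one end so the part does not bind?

93.0 mm

Convert α: 38.4×10⁻⁶/°F × (9/5) = 69.1×10⁻⁶/K.
ΔT = 402 − 9.94 = 392.1 K.
ΔL = α·L₀·ΔT = 69.1×10⁻⁶ × 3430 mm × 392.1 K = 93.0 mm.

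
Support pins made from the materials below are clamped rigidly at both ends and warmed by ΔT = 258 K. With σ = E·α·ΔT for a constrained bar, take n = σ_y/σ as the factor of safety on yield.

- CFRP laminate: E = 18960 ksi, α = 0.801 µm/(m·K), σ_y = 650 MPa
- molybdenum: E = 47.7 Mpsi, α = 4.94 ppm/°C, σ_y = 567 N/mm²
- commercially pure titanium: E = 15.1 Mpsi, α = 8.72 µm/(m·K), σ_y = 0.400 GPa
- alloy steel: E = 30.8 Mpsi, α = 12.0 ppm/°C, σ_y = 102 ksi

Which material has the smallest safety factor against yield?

With everything in SI (GPa, ×10⁻⁶/K, MPa):
  CFRP laminate: E = 130.7, α = 0.801, σ_y = 650.0 → σ = 27.0 MPa, n = 24.1
  molybdenum: E = 328.9, α = 4.94, σ_y = 567.0 → σ = 419 MPa, n = 1.35
  commercially pure titanium: E = 104.1, α = 8.72, σ_y = 400.0 → σ = 234 MPa, n = 1.71
  alloy steel: E = 212.4, α = 12.0, σ_y = 703.3 → σ = 657 MPa, n = 1.07
Alloy steel has the lowest safety factor, n = 1.07.

alloy steel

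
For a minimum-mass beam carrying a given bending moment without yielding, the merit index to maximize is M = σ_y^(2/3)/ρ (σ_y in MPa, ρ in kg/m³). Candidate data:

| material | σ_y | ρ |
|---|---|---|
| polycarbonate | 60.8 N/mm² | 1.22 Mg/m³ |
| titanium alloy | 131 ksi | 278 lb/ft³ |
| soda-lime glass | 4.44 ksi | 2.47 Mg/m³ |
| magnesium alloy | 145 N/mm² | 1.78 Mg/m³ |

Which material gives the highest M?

Convert each candidate to consistent units, then evaluate M:
  polycarbonate: σ_y = 60.80 MPa, ρ = 1220 kg/m³
  titanium alloy: σ_y = 903.2 MPa, ρ = 4453 kg/m³
  soda-lime glass: σ_y = 30.61 MPa, ρ = 2470 kg/m³
  magnesium alloy: σ_y = 145.0 MPa, ρ = 1780 kg/m³
  titanium alloy: M = 21.0×10⁻³
  magnesium alloy: M = 15.5×10⁻³
  polycarbonate: M = 12.7×10⁻³
  soda-lime glass: M = 3.96×10⁻³
Titanium alloy has the largest M.

titanium alloy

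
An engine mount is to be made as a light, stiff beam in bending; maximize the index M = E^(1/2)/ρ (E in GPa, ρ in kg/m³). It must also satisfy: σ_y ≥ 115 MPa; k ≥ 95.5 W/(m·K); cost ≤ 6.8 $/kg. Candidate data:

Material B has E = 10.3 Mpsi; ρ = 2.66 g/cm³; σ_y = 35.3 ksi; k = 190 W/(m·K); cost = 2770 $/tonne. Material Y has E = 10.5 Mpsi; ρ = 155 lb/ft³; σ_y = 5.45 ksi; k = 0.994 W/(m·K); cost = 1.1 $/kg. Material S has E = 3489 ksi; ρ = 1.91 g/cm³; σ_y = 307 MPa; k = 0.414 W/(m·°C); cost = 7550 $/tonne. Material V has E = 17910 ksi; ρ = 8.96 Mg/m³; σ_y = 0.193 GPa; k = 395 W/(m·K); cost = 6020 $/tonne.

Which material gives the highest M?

material B

Screen on constraints: σ_y ≥ 115 MPa; k ≥ 95.5 W/(m·K); cost ≤ 6.8 $/kg. Survivors: material B, material V.
Putting every candidate on a common basis:
  material B: E = 71.02 GPa, ρ = 2660 kg/m³
  material V: E = 123.5 GPa, ρ = 8960 kg/m³
  material B: M = 3.17×10⁻³
  material V: M = 1.24×10⁻³
Material B ranks first.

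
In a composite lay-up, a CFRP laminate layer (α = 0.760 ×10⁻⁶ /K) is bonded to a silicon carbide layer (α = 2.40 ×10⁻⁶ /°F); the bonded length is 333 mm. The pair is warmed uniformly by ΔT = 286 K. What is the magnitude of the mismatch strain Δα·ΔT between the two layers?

1.02×10⁻³

silicon carbide: α = 2.40×10⁻⁶/°F × 9/5 = 4.32×10⁻⁶/K.
Δα = |0.760 − 4.32|×10⁻⁶/K = 3.56×10⁻⁶/K.
Mismatch strain = Δα·ΔT = 3.56×10⁻⁶ × 286.0 = 1.02×10⁻³.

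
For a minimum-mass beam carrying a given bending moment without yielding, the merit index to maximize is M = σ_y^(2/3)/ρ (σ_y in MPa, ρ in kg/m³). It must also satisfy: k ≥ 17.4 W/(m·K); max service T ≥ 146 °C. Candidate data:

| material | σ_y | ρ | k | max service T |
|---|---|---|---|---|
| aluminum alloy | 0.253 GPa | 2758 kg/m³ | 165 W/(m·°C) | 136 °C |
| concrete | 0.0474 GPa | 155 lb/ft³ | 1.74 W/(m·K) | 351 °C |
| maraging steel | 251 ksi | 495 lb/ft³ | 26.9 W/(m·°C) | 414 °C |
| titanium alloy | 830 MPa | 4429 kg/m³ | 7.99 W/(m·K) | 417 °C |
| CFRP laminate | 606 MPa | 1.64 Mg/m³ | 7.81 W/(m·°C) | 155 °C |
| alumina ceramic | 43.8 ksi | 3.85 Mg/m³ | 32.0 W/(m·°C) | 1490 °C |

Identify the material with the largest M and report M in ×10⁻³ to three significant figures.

Screen on constraints: k ≥ 17.4 W/(m·K); max service T ≥ 146 °C. Survivors: maraging steel, alumina ceramic.
In SI units:
  maraging steel: σ_y = 1731 MPa, ρ = 7929 kg/m³
  alumina ceramic: σ_y = 302.0 MPa, ρ = 3850 kg/m³
  maraging steel: M = 18.2×10⁻³
  alumina ceramic: M = 11.7×10⁻³
Highest index: maraging steel.

maraging steel, M = 18.2×10⁻³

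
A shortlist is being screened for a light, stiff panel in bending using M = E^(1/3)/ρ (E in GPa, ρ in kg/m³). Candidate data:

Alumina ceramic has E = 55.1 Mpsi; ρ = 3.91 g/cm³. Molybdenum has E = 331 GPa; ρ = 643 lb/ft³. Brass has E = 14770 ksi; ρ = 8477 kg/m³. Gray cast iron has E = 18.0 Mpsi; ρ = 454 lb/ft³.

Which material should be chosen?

After converting to SI:
  alumina ceramic: E = 379.9 GPa, ρ = 3910 kg/m³
  molybdenum: E = 331.0 GPa, ρ = 10300 kg/m³
  brass: E = 101.8 GPa, ρ = 8477 kg/m³
  gray cast iron: E = 124.1 GPa, ρ = 7272 kg/m³
  alumina ceramic: M = 1.85×10⁻³
  gray cast iron: M = 0.686×10⁻³
  molybdenum: M = 0.672×10⁻³
  brass: M = 0.551×10⁻³
Alumina ceramic ranks first.

alumina ceramic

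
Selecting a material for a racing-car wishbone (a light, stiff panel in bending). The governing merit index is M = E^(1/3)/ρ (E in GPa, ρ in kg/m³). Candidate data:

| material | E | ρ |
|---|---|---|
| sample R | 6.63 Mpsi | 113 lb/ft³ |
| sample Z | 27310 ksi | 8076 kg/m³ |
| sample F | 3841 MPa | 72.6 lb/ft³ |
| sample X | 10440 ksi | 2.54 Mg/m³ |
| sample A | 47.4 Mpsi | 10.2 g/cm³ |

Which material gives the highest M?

sample R

Normalizing units and computing the index:
  sample R: E = 45.71 GPa, ρ = 1810 kg/m³
  sample Z: E = 188.3 GPa, ρ = 8076 kg/m³
  sample F: E = 3.841 GPa, ρ = 1163 kg/m³
  sample X: E = 71.98 GPa, ρ = 2540 kg/m³
  sample A: E = 326.8 GPa, ρ = 10200 kg/m³
  sample R: M = 1.98×10⁻³
  sample X: M = 1.64×10⁻³
  sample F: M = 1.35×10⁻³
  sample Z: M = 0.710×10⁻³
  sample A: M = 0.675×10⁻³
The maximum is for sample R.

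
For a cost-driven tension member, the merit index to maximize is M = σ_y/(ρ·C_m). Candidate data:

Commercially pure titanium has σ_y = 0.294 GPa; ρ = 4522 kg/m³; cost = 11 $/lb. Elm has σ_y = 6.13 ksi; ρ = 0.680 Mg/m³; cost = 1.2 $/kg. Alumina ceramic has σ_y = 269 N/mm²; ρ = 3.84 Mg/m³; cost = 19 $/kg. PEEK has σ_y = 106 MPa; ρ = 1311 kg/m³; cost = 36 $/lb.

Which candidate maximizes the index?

Putting every candidate on a common basis:
  commercially pure titanium: σ_y = 294.0 MPa, ρ = 4522 kg/m³, cost = 24.25 $/kg
  elm: σ_y = 42.26 MPa, ρ = 680.0 kg/m³, cost = 1.200 $/kg
  alumina ceramic: σ_y = 269.0 MPa, ρ = 3840 kg/m³, cost = 19.00 $/kg
  PEEK: σ_y = 106.0 MPa, ρ = 1311 kg/m³, cost = 79.37 $/kg
  elm: M = 51.8 kN·m per $
  alumina ceramic: M = 3.69 kN·m per $
  commercially pure titanium: M = 2.68 kN·m per $
  PEEK: M = 1.02 kN·m per $
Elm ranks first.

elm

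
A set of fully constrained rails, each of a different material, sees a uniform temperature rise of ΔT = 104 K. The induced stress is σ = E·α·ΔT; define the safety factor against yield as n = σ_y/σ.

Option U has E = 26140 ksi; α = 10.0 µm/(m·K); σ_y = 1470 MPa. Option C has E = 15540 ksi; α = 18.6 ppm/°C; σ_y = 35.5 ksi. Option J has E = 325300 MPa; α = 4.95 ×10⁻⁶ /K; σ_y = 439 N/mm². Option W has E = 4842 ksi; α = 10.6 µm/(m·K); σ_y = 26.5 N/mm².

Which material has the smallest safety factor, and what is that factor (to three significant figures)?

Converting E to GPa, α to ×10⁻⁶/K, σ_y to MPa, then σ and n for each:
  option U: E = 180.2, α = 10.0, σ_y = 1470 → σ = 187 MPa, n = 7.84
  option C: E = 107.1, α = 18.6, σ_y = 244.8 → σ = 207 MPa, n = 1.18
  option J: E = 325.3, α = 4.95, σ_y = 439.0 → σ = 167 MPa, n = 2.62
  option W: E = 33.38, α = 10.6, σ_y = 26.50 → σ = 36.8 MPa, n = 0.720
The minimum is option W at n = 0.720.

option W, n = 0.720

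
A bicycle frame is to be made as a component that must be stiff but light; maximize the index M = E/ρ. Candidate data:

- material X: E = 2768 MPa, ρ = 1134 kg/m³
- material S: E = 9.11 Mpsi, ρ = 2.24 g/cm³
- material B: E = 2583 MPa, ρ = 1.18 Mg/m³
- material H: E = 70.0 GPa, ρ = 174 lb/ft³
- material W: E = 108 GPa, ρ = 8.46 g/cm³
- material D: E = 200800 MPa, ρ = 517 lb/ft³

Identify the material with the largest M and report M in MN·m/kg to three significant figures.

material S, M = 28.0 MN·m/kg

Convert each candidate to consistent units, then evaluate M:
  material X: E = 2.768 GPa, ρ = 1134 kg/m³
  material S: E = 62.81 GPa, ρ = 2240 kg/m³
  material B: E = 2.583 GPa, ρ = 1180 kg/m³
  material H: E = 70.00 GPa, ρ = 2787 kg/m³
  material W: E = 108.0 GPa, ρ = 8460 kg/m³
  material D: E = 200.8 GPa, ρ = 8282 kg/m³
  material S: M = 28.0 MN·m/kg
  material H: M = 25.1 MN·m/kg
  material D: M = 24.2 MN·m/kg
  material W: M = 12.8 MN·m/kg
  material X: M = 2.44 MN·m/kg
  material B: M = 2.19 MN·m/kg
Highest index: material S.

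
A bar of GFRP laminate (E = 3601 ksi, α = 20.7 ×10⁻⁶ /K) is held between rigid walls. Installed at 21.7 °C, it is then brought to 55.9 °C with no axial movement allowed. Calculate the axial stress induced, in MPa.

17.6 MPa

E = 3601 ksi = 24.83 GPa.
ΔT = 34.20 K. Constrained thermal stress σ = E·α·ΔT = 24.83×10³ MPa × 20.7×10⁻⁶ × 34.20 = 17.6 MPa (compressive).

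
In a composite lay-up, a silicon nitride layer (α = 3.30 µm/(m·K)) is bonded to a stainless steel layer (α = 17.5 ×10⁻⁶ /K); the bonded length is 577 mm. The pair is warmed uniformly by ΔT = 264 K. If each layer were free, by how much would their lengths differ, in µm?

Δα = |3.30 − 17.5|×10⁻⁶/K = 14.2×10⁻⁶/K.
ΔL_mismatch = Δα·L·ΔT = 14.2×10⁻⁶ × 577.0 mm × 264.0 K = 2160 µm.

2160 µm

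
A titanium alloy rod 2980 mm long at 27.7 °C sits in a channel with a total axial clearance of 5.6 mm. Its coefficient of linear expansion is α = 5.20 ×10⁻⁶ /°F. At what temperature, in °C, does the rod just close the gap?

228 °C

α = 5.20×10⁻⁶/°F × 9/5 = 9.36×10⁻⁶/K.
α·L₀·ΔT = 5.6 mm ⇒ ΔT = 5.6 / (9.36×10⁻⁶ × 2980.0) = 200.8 K.
T = 27.7 + 200.8 = 228.5 °C.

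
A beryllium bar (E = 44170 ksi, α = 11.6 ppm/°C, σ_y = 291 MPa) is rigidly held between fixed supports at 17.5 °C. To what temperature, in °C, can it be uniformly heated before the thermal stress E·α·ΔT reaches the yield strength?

E = 44170 ksi = 304.5 GPa.
E·α·ΔT = 291.0 MPa ⇒ ΔT = 291.0 / (304.5×10³ × 11.6×10⁻⁶) = 82.37 K.
T = 17.5 + 82.37 = 99.87 °C.

99.9 °C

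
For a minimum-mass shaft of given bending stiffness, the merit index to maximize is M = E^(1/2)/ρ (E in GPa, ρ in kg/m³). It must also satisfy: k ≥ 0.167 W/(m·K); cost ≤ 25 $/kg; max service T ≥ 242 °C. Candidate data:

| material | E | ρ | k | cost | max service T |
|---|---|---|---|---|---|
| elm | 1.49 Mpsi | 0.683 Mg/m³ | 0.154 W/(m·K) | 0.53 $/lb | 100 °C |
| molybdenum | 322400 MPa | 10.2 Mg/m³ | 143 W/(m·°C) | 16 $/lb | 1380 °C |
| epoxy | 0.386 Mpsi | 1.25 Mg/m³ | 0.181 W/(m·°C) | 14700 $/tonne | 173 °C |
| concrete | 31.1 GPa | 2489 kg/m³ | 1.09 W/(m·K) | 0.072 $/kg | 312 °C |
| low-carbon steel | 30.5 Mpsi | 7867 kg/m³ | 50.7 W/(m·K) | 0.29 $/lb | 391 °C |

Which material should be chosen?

concrete

Screen on constraints: k ≥ 0.167 W/(m·K); cost ≤ 25 $/kg; max service T ≥ 242 °C. Survivors: concrete, low-carbon steel.
Putting every candidate on a common basis:
  concrete: E = 31.10 GPa, ρ = 2489 kg/m³
  low-carbon steel: E = 210.3 GPa, ρ = 7867 kg/m³
  concrete: M = 2.24×10⁻³
  low-carbon steel: M = 1.84×10⁻³
The maximum is for concrete.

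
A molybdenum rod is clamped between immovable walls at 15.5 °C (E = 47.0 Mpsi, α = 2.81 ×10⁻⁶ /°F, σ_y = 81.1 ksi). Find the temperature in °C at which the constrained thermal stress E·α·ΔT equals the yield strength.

357 °C

E = 47.0 Mpsi = 324.1 GPa.
α = 2.81×10⁻⁶/°F × 9/5 = 5.06×10⁻⁶/K.
σ_y = 81.1 ksi = 559.2 MPa.
E·α·ΔT = 559.2 MPa ⇒ ΔT = 559.2 / (324.1×10³ × 5.06×10⁻⁶) = 341.1 K.
T = 15.5 + 341.1 = 356.6 °C.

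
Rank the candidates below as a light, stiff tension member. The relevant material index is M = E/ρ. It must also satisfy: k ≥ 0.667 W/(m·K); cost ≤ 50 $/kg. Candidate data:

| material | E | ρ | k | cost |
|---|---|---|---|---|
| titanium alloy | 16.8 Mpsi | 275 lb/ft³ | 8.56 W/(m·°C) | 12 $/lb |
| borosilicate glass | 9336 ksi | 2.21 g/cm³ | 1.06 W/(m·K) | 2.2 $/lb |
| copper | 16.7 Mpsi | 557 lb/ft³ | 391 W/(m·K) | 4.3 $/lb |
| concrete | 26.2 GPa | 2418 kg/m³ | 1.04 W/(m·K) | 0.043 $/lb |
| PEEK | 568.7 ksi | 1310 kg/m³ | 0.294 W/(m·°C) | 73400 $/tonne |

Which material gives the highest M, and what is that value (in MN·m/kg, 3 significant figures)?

Screen on constraints: k ≥ 0.667 W/(m·K); cost ≤ 50 $/kg. Survivors: titanium alloy, borosilicate glass, copper, concrete.
Normalizing units and computing the index:
  titanium alloy: E = 115.8 GPa, ρ = 4405 kg/m³
  borosilicate glass: E = 64.37 GPa, ρ = 2210 kg/m³
  copper: E = 115.1 GPa, ρ = 8922 kg/m³
  concrete: E = 26.20 GPa, ρ = 2418 kg/m³
  borosilicate glass: M = 29.1 MN·m/kg
  titanium alloy: M = 26.3 MN·m/kg
  copper: M = 12.9 MN·m/kg
  concrete: M = 10.8 MN·m/kg
Highest index: borosilicate glass.

borosilicate glass, M = 29.1 MN·m/kg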